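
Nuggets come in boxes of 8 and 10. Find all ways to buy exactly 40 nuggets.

We need non-negative integers (x, y) with 8x + 10y = 40.
For each x in 0..5, check if 40 - 8x is a non-negative multiple of 10.
x = 0: 10y = 40, y = 4 ✓
x = 5: 10y = 0, y = 0 ✓

(0 boxes of 8, 4 boxes of 10), (5 boxes of 8, 0 boxes of 10)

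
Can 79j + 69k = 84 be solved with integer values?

Step 1: Compute gcd(79, 69).
gcd(79, 69) = 1

Step 2: Check divisibility.
Does 1 divide 84? 84 = 1 x 84, so yes.

By the theorem on linear Diophantine equations, 79j + 69k = 84 has integer solutions if and only if gcd(79, 69) divides 84. Since 1 | 84, solutions exist.

Yes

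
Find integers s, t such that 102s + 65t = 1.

Step 1: Check solvability.
gcd(102, 65) = 1
Since 1 divides 1, solutions exist.

Step 2: Apply extended Euclidean algorithm to find gcd.
We find integers such that 102*x0 + 65*y0 = 1

Step 3: Scale the particular solution.
Multiply by 1/1 = 1:
s = -7, t = 11

Step 4: Verify.
102*(-7) + 65*(11) = 1 = 1 ✓

s = -7, t = 11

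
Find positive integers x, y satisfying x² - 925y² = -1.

We need x² = 925y² - 1. Try successive y:
y = 1: x² = 925·1² - 1 = 924, not a perfect square
y = 2: x² = 925·2² - 1 = 3699, not a perfect square
y = 3: x² = 925·3² - 1 = 8324, not a perfect square
...
y = 29: x² = 925·29² - 1 = 777924 = 882² ✓
Check: 882² - 925·29² = 777924 - 777925 = -1 ✓

x = 882, y = 29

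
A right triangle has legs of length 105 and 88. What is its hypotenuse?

c² = a² + b² = 105² + 88² = 11025 + 7744 = 18769
c = 137

137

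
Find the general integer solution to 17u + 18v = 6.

Step 1: Compute gcd(17, 18) = 1.
Since 1 divides 6, solutions exist.

Step 2: Find a particular solution using extended Euclidean algorithm.
We get u₀ = -6, v₀ = 6.
Check: 17*-6 + 18*6 = 6 = 6 ✓

Step 3: Write the general solution.
u = -6 + (18/1)t = -6 + 18t
v = 6 - (17/1)t = 6 - 17t
for any integer t.

u = -6 + 18t, v = 6 - 17t for integer t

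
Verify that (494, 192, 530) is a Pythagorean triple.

Compute a² + b²:
494² + 192² = 244036 + 36864 = 280900
Compute c²:
530² = 280900
Since 280900 = 280900, it is a Pythagorean triple.

Yes, it is a Pythagorean triple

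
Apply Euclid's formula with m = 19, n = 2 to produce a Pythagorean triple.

a = m² - n² = 19² - 2² = 361 - 4 = 357
b = 2mn = 2·19·2 = 76
c = m² + n² = 361 + 4 = 365
Verify: 357² + 76² = 127449 + 5776 = 133225 = 365² ✓

(357, 76, 365)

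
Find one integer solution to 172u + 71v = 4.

Step 1: Check solvability.
gcd(172, 71) = 1
Since 1 divides 4, solutions exist.

Step 2: Apply extended Euclidean algorithm to find gcd.
We find integers such that 172*x0 + 71*y0 = 1

Step 3: Scale the particular solution.
Multiply by 4/1 = 4:
u = -104, v = 252

Step 4: Verify.
172*(-104) + 71*(252) = 4 = 4 ✓

u = -104, v = 252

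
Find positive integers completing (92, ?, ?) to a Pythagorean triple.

We need the other leg and hypotenuse such that 92² + x² = c².
Take x = 525, c = 533: 92² + 525² = 8464 + 275625 = 284089 = 533² ✓
Triple: (525, 92, 533)

(525, 92, 533)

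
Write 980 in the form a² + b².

We need to find integers a, b > 0 such that a² + b² = 980.
Trying a = 14: b² = 980 - 14² = 980 - 196 = 784
b = 28
Check: 14² + 28² = 196 + 784 = 980 ✓

980 = 14² + 28²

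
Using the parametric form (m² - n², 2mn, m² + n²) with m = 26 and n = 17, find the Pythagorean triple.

a = m² - n² = 26² - 17² = 676 - 289 = 387
b = 2mn = 2·26·17 = 884
c = m² + n² = 676 + 289 = 965
Verify: 387² + 884² = 149769 + 781456 = 931225 = 965² ✓

(387, 884, 965)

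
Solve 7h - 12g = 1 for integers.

Step 1: Check solvability.
gcd(7, 12) = 1
Since 1 divides 1, solutions exist.

Step 2: Apply extended Euclidean algorithm to find gcd.
We find integers such that 7*x0 + 12*y0 = 1

Step 3: Scale the particular solution.
Multiply by 1/1 = 1:
h = -5, g = -3

Step 4: Verify.
7*(-5) - 12*(-3) = 1 = 1 ✓

h = -5, g = -3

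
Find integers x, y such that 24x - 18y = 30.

Step 1: Check solvability.
gcd(24, 18) = 6
Since 6 divides 30, solutions exist.

Step 2: Apply extended Euclidean algorithm to find gcd.
We find integers such that 24*x0 + 18*y0 = 6

Step 3: Scale the particular solution.
Multiply by 30/6 = 5:
x = 5, y = 5

Step 4: Verify.
24*(5) - 18*(5) = 30 = 30 ✓

x = 5, y = 5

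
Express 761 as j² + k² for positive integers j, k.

We need to find integers j, k > 0 such that j² + k² = 761.
Trying j = 19: k² = 761 - 19² = 761 - 361 = 400
k = 20
Check: 19² + 20² = 361 + 400 = 761 ✓

761 = 19² + 20²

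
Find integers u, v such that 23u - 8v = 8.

Step 1: Check solvability.
gcd(23, 8) = 1
Since 1 divides 8, solutions exist.

Step 2: Apply extended Euclidean algorithm to find gcd.
We find integers such that 23*x0 + 8*y0 = 1

Step 3: Scale the particular solution.
Multiply by 8/1 = 8:
u = -8, v = -24

Step 4: Verify.
23*(-8) - 8*(-24) = 8 = 8 ✓

u = -8, v = -24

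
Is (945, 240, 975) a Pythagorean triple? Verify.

Compute a² + b² = 945² + 240² = 893025 + 57600 = 950625
Compute c² = 975² = 950625
Since 950625 = 950625, confirmed.

Yes, it is a Pythagorean triple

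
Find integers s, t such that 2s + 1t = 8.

Step 1: Check solvability.
gcd(2, 1) = 1
Since 1 divides 8, solutions exist.

Step 2: Apply extended Euclidean algorithm to find gcd.
We find integers such that 2*x0 + 1*y0 = 1

Step 3: Scale the particular solution.
Multiply by 8/1 = 8:
s = 0, t = 8

Step 4: Verify.
2*(0) + 1*(8) = 8 = 8 ✓

s = 0, t = 8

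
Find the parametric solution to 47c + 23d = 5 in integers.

Step 1: Compute gcd(47, 23) = 1.
Since 1 divides 5, solutions exist.

Step 2: Find a particular solution using extended Euclidean algorithm.
We get c₀ = 5, d₀ = -10.
Check: 47*5 + 23*-10 = 5 = 5 ✓

Step 3: Write the general solution.
c = 5 + (23/1)t = 5 + 23t
d = -10 - (47/1)t = -10 - 47t
for any integer t.

c = 5 + 23t, d = -10 - 47t for integer t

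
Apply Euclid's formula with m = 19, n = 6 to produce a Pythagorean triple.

a = m² - n² = 19² - 6² = 361 - 36 = 325
b = 2mn = 2·19·6 = 228
c = m² + n² = 361 + 36 = 397
Verify: 325² + 228² = 105625 + 51984 = 157609 = 397² ✓

(325, 228, 397)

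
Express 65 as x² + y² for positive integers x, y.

We need to find integers x, y > 0 such that x² + y² = 65.
Trying x = 1: y² = 65 - 1² = 65 - 1 = 64
y = 8
Check: 1² + 8² = 1 + 64 = 65 ✓

65 = 1² + 8²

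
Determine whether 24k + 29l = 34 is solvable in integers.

Step 1: Compute gcd(24, 29).
gcd(24, 29) = 1

Step 2: Check divisibility.
Does 1 divide 34? 34 = 1 x 34, so yes.

By the theorem on linear Diophantine equations, 24k + 29l = 34 has integer solutions if and only if gcd(24, 29) divides 34. Since 1 | 34, solutions exist.

Yes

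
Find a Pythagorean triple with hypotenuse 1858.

We need a² + b² = 1858² = 3452164.
Trying: 258² + 1840² = 66564 + 3385600 = 3452164 ✓

(258, 1840, 1858)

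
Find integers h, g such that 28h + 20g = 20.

Step 1: Check solvability.
gcd(28, 20) = 4
Since 4 divides 20, solutions exist.

Step 2: Apply extended Euclidean algorithm to find gcd.
We find integers such that 28*x0 + 20*y0 = 4

Step 3: Scale the particular solution.
Multiply by 20/4 = 5:
h = -10, g = 15

Step 4: Verify.
28*(-10) + 20*(15) = 20 = 20 ✓

h = -10, g = 15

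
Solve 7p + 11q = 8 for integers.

Step 1: Check solvability.
gcd(7, 11) = 1
Since 1 divides 8, solutions exist.

Step 2: Apply extended Euclidean algorithm to find gcd.
We find integers such that 7*x0 + 11*y0 = 1

Step 3: Scale the particular solution.
Multiply by 8/1 = 8:
p = -24, q = 16

Step 4: Verify.
7*(-24) + 11*(16) = 8 = 8 ✓

p = -24, q = 16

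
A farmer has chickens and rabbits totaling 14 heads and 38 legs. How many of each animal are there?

Let c = chickens, r = rabbits.
Heads: c + r = 14
Legs: 2c + 4r = 38
From the first equation, c = 14 - r. Substitute:
2(14 - r) + 4r = 38
28 + 2r = 38
r = (38 - 28)/2 = 5
c = 14 - 5 = 9

Chickens: 9, Rabbits: 5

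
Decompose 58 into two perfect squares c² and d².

We need to find integers c, d > 0 such that c² + d² = 58.
Trying c = 3: d² = 58 - 3² = 58 - 9 = 49
d = 7
Check: 3² + 7² = 9 + 49 = 58 ✓

58 = 3² + 7²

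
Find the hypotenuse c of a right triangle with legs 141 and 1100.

c² = a² + b² = 141² + 1100² = 19881 + 1210000 = 1229881
c = sqrt(1229881) = 1109

1109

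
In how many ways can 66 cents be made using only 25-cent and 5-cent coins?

We need non-negative integers (x, y) with 25x + 5y = 66.
For each x from 0 to 2, check if (66 - 25x) is a non-negative multiple of 5.
Solutions (x, y): none
Count: 0

0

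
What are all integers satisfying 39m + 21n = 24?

Step 1: Compute gcd(39, 21) = 3.
Since 3 divides 24, solutions exist.

Step 2: Find a particular solution using extended Euclidean algorithm.
We get m₀ = -8, n₀ = 16.
Check: 39*-8 + 21*16 = 24 = 24 ✓

Step 3: Write the general solution.
m = -8 + (21/3)t = -8 + 7t
n = 16 - (39/3)t = 16 - 13t
for any integer t.

m = -8 + 7t, n = 16 - 13t for integer t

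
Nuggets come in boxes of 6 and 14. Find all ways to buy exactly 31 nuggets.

We need non-negative integers (x, y) with 6x + 14y = 31.
For each x in 0..5, check if 31 - 6x is a non-negative multiple of 14.
No x yields an integer y ≥ 0.

No solution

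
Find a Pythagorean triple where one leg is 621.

We need the other leg and hypotenuse such that 621² + x² = c².
Take x = 100, c = 629: 621² + 100² = 385641 + 10000 = 395641 = 629² ✓
Triple: (621, 100, 629)

(621, 100, 629)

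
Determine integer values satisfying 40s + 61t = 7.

Step 1: Check solvability.
gcd(40, 61) = 1
Since 1 divides 7, solutions exist.

Step 2: Apply extended Euclidean algorithm to find gcd.
We find integers such that 40*x0 + 61*y0 = 1

Step 3: Scale the particular solution.
Multiply by 7/1 = 7:
s = 203, t = -133

Step 4: Verify.
40*(203) + 61*(-133) = 7 = 7 ✓

s = 203, t = -133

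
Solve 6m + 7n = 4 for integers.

Step 1: Check solvability.
gcd(6, 7) = 1
Since 1 divides 4, solutions exist.

Step 2: Apply extended Euclidean algorithm to find gcd.
We find integers such that 6*x0 + 7*y0 = 1

Step 3: Scale the particular solution.
Multiply by 4/1 = 4:
m = -4, n = 4

Step 4: Verify.
6*(-4) + 7*(4) = 4 = 4 ✓

m = -4, n = 4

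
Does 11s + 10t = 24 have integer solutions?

Step 1: Compute gcd(11, 10).
gcd(11, 10) = 1

Step 2: Check divisibility.
Does 1 divide 24? 24 = 1 x 24, so yes.

By the theorem on linear Diophantine equations, 11s + 10t = 24 has integer solutions if and only if gcd(11, 10) divides 24. Since 1 | 24, solutions exist.

Yes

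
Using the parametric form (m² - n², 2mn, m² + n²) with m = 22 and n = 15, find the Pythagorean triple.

a = m² - n² = 22² - 15² = 484 - 225 = 259
b = 2mn = 2·22·15 = 660
c = m² + n² = 484 + 225 = 709
Verify: 259² + 660² = 67081 + 435600 = 502681 = 709² ✓

(259, 660, 709)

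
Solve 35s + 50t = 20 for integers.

Step 1: Check solvability.
gcd(35, 50) = 5
Since 5 divides 20, solutions exist.

Step 2: Apply extended Euclidean algorithm to find gcd.
We find integers such that 35*x0 + 50*y0 = 5

Step 3: Scale the particular solution.
Multiply by 20/5 = 4:
s = 12, t = -8

Step 4: Verify.
35*(12) + 50*(-8) = 20 = 20 ✓

s = 12, t = -8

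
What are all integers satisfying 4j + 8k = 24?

Step 1: Compute gcd(4, 8) = 4.
Since 4 divides 24, solutions exist.

Step 2: Find a particular solution using extended Euclidean algorithm.
We get j₀ = 6, k₀ = 0.
Check: 4*6 + 8*0 = 24 = 24 ✓

Step 3: Write the general solution.
j = 6 + (8/4)t = 6 + 2t
k = 0 - (4/4)t = 0 - 1t
for any integer t.

j = 6 + 2t, k = 0 - 1t for integer t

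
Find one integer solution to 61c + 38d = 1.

Step 1: Check solvability.
gcd(61, 38) = 1
Since 1 divides 1, solutions exist.

Step 2: Apply extended Euclidean algorithm to find gcd.
We find integers such that 61*x0 + 38*y0 = 1

Step 3: Scale the particular solution.
Multiply by 1/1 = 1:
c = 5, d = -8

Step 4: Verify.
61*(5) + 38*(-8) = 1 = 1 ✓

c = 5, d = -8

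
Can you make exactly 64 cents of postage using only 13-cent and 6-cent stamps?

We need non-negative x, y with 13x + 6y = 64.
gcd(13, 6) = 1 divides 64, so integer solutions exist.
Search for a non-negative one: x = 4 gives 6y = 64 - 52 = 12, so y = 2.
Check: 13·4 + 6·2 = 64 ✓

Yes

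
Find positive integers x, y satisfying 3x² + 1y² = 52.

Try small values of x and check whether (52 - 3x²)/1 is a perfect square.
x = 1: 3·1² = 3, so 1y² = 52 - 3 = 49, giving y² = 49, y = 7.
Check: 3·1² + 1·7² = 3 + 49 = 52 ✓

x = 1, y = 7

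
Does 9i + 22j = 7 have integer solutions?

Step 1: Compute gcd(9, 22).
gcd(9, 22) = 1

Step 2: Check divisibility.
Does 1 divide 7? 7 = 1 x 7, so yes.

By the theorem on linear Diophantine equations, 9i + 22j = 7 has integer solutions if and only if gcd(9, 22) divides 7. Since 1 | 7, solutions exist.

Yes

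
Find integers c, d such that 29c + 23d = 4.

Step 1: Check solvability.
gcd(29, 23) = 1
Since 1 divides 4, solutions exist.

Step 2: Apply extended Euclidean algorithm to find gcd.
We find integers such that 29*x0 + 23*y0 = 1

Step 3: Scale the particular solution.
Multiply by 4/1 = 4:
c = 16, d = -20

Step 4: Verify.
29*(16) + 23*(-20) = 4 = 4 ✓

c = 16, d = -20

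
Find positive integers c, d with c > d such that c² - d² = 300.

Factor: c² - d² = (c+d)(c-d) = 300.
We need two factors of 300 with the same parity.
Use c+d = 150 and c-d = 2 (product 150·2 = 300).
Adding: 2c = 152, so c = 76.
Subtracting: 2d = 148, so d = 74.
Check: 76² - 74² = 5776 - 5476 = 300 ✓

c = 76, d = 74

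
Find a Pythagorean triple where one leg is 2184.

We need the other leg and hypotenuse such that 2184² + x² = c².
Take x = 175, c = 2191: 2184² + 175² = 4769856 + 30625 = 4800481 = 2191² ✓
Triple: (175, 2184, 2191)

(175, 2184, 2191)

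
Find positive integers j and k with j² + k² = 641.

We need to find integers j, k > 0 such that j² + k² = 641.
Trying j = 4: k² = 641 - 4² = 641 - 16 = 625
k = 25
Check: 4² + 25² = 16 + 625 = 641 ✓

641 = 4² + 25²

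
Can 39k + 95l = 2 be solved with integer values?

Step 1: Compute gcd(39, 95).
gcd(39, 95) = 1

Step 2: Check divisibility.
Does 1 divide 2? 2 = 1 x 2, so yes.

By the theorem on linear Diophantine equations, 39k + 95l = 2 has integer solutions if and only if gcd(39, 95) divides 2. Since 1 | 2, solutions exist.

Yes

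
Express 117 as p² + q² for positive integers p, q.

We need to find integers p, q > 0 such that p² + q² = 117.
Trying p = 6: q² = 117 - 6² = 117 - 36 = 81
q = 9
Check: 6² + 9² = 36 + 81 = 117 ✓

117 = 6² + 9²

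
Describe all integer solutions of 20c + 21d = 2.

Step 1: Compute gcd(20, 21) = 1.
Since 1 divides 2, solutions exist.

Step 2: Find a particular solution using extended Euclidean algorithm.
We get c₀ = -2, d₀ = 2.
Check: 20*-2 + 21*2 = 2 = 2 ✓

Step 3: Write the general solution.
c = -2 + (21/1)t = -2 + 21t
d = 2 - (20/1)t = 2 - 20t
for any integer t.

c = -2 + 21t, d = 2 - 20t for integer t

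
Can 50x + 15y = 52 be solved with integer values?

Step 1: Compute gcd(50, 15).
gcd(50, 15) = 5

Step 2: Check divisibility.
Does 5 divide 52? 52 = 5 x 10 + 2, so no.

By the theorem on linear Diophantine equations, 50x + 15y = 52 has integer solutions if and only if gcd(50, 15) divides 52. Since 5 does not divide 52, no solutions exist.

No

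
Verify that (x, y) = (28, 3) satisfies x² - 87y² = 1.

Compute x² = 28² = 784
Compute 87y² = 87·3² = 87·9 = 783
x² - 87y² = 784 - 783 = 1
Since this equals 1, (28, 3) is a solution.

Yes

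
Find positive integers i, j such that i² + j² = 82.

Search for i with 82 - i² a perfect square.
i = 1: 82 - 1² = 82 - 1 = 81 = 9² ✓
So i = 1, j = 9.

i = 1, j = 9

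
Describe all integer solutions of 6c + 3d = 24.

Step 1: Compute gcd(6, 3) = 3.
Since 3 divides 24, solutions exist.

Step 2: Find a particular solution using extended Euclidean algorithm.
We get c₀ = 0, d₀ = 8.
Check: 6*0 + 3*8 = 24 = 24 ✓

Step 3: Write the general solution.
c = 0 + (3/3)t = 0 + 1t
d = 8 - (6/3)t = 8 - 2t
for any integer t.

c = 0 + 1t, d = 8 - 2t for integer t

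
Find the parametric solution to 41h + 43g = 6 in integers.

Step 1: Compute gcd(41, 43) = 1.
Since 1 divides 6, solutions exist.

Step 2: Find a particular solution using extended Euclidean algorithm.
We get h₀ = 126, g₀ = -120.
Check: 41*126 + 43*-120 = 6 = 6 ✓

Step 3: Write the general solution.
h = 126 + (43/1)t = 126 + 43t
g = -120 - (41/1)t = -120 - 41t
for any integer t.

h = 126 + 43t, g = -120 - 41t for integer t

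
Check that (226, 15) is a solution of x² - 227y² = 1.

Compute x² = 226² = 51076
Compute 227y² = 227·15² = 227·225 = 51075
x² - 227y² = 51076 - 51075 = 1
Since this equals 1, (226, 15) is a solution.

Yes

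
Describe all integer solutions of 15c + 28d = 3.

Step 1: Compute gcd(15, 28) = 1.
Since 1 divides 3, solutions exist.

Step 2: Find a particular solution using extended Euclidean algorithm.
We get c₀ = -39, d₀ = 21.
Check: 15*-39 + 28*21 = 3 = 3 ✓

Step 3: Write the general solution.
c = -39 + (28/1)t = -39 + 28t
d = 21 - (15/1)t = 21 - 15t
for any integer t.

c = -39 + 28t, d = 21 - 15t for integer t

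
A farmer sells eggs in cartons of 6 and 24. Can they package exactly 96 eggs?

We need non-negative a, b with 6a + 24b = 96.
gcd(6, 24) = 6 divides 96.
Try a = 0: 24b = 96 - 0 = 96, so b = 4.
One way: 0 cartons of 6 and 4 cartons of 24.

Yes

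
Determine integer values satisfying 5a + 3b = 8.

Step 1: Check solvability.
gcd(5, 3) = 1
Since 1 divides 8, solutions exist.

Step 2: Apply extended Euclidean algorithm to find gcd.
We find integers such that 5*x0 + 3*y0 = 1

Step 3: Scale the particular solution.
Multiply by 8/1 = 8:
a = -8, b = 16

Step 4: Verify.
5*(-8) + 3*(16) = 8 = 8 ✓

a = -8, b = 16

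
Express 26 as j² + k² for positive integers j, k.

We need to find integers j, k > 0 such that j² + k² = 26.
Trying j = 1: k² = 26 - 1² = 26 - 1 = 25
k = 5
Check: 1² + 5² = 1 + 25 = 26 ✓

26 = 1² + 5²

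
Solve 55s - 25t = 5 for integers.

Step 1: Check solvability.
gcd(55, 25) = 5
Since 5 divides 5, solutions exist.

Step 2: Apply extended Euclidean algorithm to find gcd.
We find integers such that 55*x0 + 25*y0 = 5

Step 3: Scale the particular solution.
Multiply by 5/5 = 1:
s = 1, t = 2

Step 4: Verify.
55*(1) - 25*(2) = 5 = 5 ✓

s = 1, t = 2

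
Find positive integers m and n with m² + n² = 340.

We need to find integers m, n > 0 such that m² + n² = 340.
Trying m = 4: n² = 340 - 4² = 340 - 16 = 324
n = 18
Check: 4² + 18² = 16 + 324 = 340 ✓

340 = 4² + 18²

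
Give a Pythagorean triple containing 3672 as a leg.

We need the other leg and hypotenuse such that 3672² + x² = c².
Take x = 1760, c = 4072: 3672² + 1760² = 13483584 + 3097600 = 16581184 = 4072² ✓
Triple: (3672, 1760, 4072)

(3672, 1760, 4072)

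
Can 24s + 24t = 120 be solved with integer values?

Step 1: Compute gcd(24, 24).
gcd(24, 24) = 24

Step 2: Check divisibility.
Does 24 divide 120? 120 = 24 x 5, so yes.

By the theorem on linear Diophantine equations, 24s + 24t = 120 has integer solutions if and only if gcd(24, 24) divides 120. Since 24 | 120, solutions exist.

Yes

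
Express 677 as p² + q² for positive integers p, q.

We need to find integers p, q > 0 such that p² + q² = 677.
Trying p = 1: q² = 677 - 1² = 677 - 1 = 676
q = 26
Check: 1² + 26² = 1 + 676 = 677 ✓

677 = 1² + 26²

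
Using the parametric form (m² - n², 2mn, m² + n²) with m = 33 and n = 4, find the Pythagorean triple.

a = m² - n² = 1089 - 16 = 1073
b = 2mn = 2·33·4 = 264
c = m² + n² = 1089 + 16 = 1105
Verify: 1073² + 264² = 1151329 + 69696 = 1221025 = 1105² ✓

(1073, 264, 1105)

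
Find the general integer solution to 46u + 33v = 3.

Step 1: Compute gcd(46, 33) = 1.
Since 1 divides 3, solutions exist.

Step 2: Find a particular solution using extended Euclidean algorithm.
We get u₀ = -15, v₀ = 21.
Check: 46*-15 + 33*21 = 3 = 3 ✓

Step 3: Write the general solution.
u = -15 + (33/1)t = -15 + 33t
v = 21 - (46/1)t = 21 - 46t
for any integer t.

u = -15 + 33t, v = 21 - 46t for integer t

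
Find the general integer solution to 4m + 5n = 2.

Step 1: Compute gcd(4, 5) = 1.
Since 1 divides 2, solutions exist.

Step 2: Find a particular solution using extended Euclidean algorithm.
We get m₀ = -2, n₀ = 2.
Check: 4*-2 + 5*2 = 2 = 2 ✓

Step 3: Write the general solution.
m = -2 + (5/1)t = -2 + 5t
n = 2 - (4/1)t = 2 - 4t
for any integer t.

m = -2 + 5t, n = 2 - 4t for integer t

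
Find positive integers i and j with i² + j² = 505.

We need to find integers i, j > 0 such that i² + j² = 505.
Trying i = 8: j² = 505 - 8² = 505 - 64 = 441
j = 21
Check: 8² + 21² = 64 + 441 = 505 ✓

505 = 8² + 21²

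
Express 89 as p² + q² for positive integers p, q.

We need to find integers p, q > 0 such that p² + q² = 89.
Trying p = 5: q² = 89 - 5² = 89 - 25 = 64
q = 8
Check: 5² + 8² = 25 + 64 = 89 ✓

89 = 5² + 8²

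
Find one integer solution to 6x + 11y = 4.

Step 1: Check solvability.
gcd(6, 11) = 1
Since 1 divides 4, solutions exist.

Step 2: Apply extended Euclidean algorithm to find gcd.
We find integers such that 6*x0 + 11*y0 = 1

Step 3: Scale the particular solution.
Multiply by 4/1 = 4:
x = 8, y = -4

Step 4: Verify.
6*(8) + 11*(-4) = 4 = 4 ✓

x = 8, y = -4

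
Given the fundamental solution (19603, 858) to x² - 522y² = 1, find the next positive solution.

Solutions to x² - Dy² = 1 are generated by powers of (x₀ + y₀√D).
The next solution satisfies x₁ + y₁√522 = (x₀ + y₀√522)², giving:
x₁ = x₀² + 522y₀² = 19603² + 522·858² = 384277609 + 384277608 = 768555217
y₁ = 2x₀y₀ = 2·19603·858 = 33638748

Verify: 768555217² - 522·33638748² = 590677121577917089 - 590677121577917088 = 1 ✓

x = 768555217, y = 33638748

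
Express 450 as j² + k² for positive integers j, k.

We need to find integers j, k > 0 such that j² + k² = 450.
Trying j = 3: k² = 450 - 3² = 450 - 9 = 441
k = 21
Check: 3² + 21² = 9 + 441 = 450 ✓

450 = 3² + 21²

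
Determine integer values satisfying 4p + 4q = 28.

Step 1: Check solvability.
gcd(4, 4) = 4
Since 4 divides 28, solutions exist.

Step 2: Apply extended Euclidean algorithm to find gcd.
We find integers such that 4*x0 + 4*y0 = 4

Step 3: Scale the particular solution.
Multiply by 28/4 = 7:
p = 0, q = 7

Step 4: Verify.
4*(0) + 4*(7) = 28 = 28 ✓

p = 0, q = 7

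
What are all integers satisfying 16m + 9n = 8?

Step 1: Compute gcd(16, 9) = 1.
Since 1 divides 8, solutions exist.

Step 2: Find a particular solution using extended Euclidean algorithm.
We get m₀ = 32, n₀ = -56.
Check: 16*32 + 9*-56 = 8 = 8 ✓

Step 3: Write the general solution.
m = 32 + (9/1)t = 32 + 9t
n = -56 - (16/1)t = -56 - 16t
for any integer t.

m = 32 + 9t, n = -56 - 16t for integer t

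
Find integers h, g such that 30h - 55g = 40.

Step 1: Check solvability.
gcd(30, 55) = 5
Since 5 divides 40, solutions exist.

Step 2: Apply extended Euclidean algorithm to find gcd.
We find integers such that 30*x0 + 55*y0 = 5

Step 3: Scale the particular solution.
Multiply by 40/5 = 8:
h = 16, g = 8

Step 4: Verify.
30*(16) - 55*(8) = 40 = 40 ✓

h = 16, g = 8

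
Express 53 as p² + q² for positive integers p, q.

We need to find integers p, q > 0 such that p² + q² = 53.
Trying p = 2: q² = 53 - 2² = 53 - 4 = 49
q = 7
Check: 2² + 7² = 4 + 49 = 53 ✓

53 = 2² + 7²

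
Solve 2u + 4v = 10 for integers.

Step 1: Check solvability.
gcd(2, 4) = 2
Since 2 divides 10, solutions exist.

Step 2: Apply extended Euclidean algorithm to find gcd.
We find integers such that 2*x0 + 4*y0 = 2

Step 3: Scale the particular solution.
Multiply by 10/2 = 5:
u = 5, v = 0

Step 4: Verify.
2*(5) + 4*(0) = 10 = 10 ✓

u = 5, v = 0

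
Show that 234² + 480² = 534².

Compute a² + b² = 234² + 480² = 54756 + 230400 = 285156
Compute c² = 534² = 285156
Since 285156 = 285156, confirmed.

Yes, it is a Pythagorean triple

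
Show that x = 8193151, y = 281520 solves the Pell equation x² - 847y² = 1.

Compute x² = 8193151² = 67127723308801
Compute 847y² = 847·281520² = 847·79253510400 = 67127723308800
x² - 847y² = 67127723308801 - 67127723308800 = 1
Since this equals 1, (8193151, 281520) is a solution.

Yes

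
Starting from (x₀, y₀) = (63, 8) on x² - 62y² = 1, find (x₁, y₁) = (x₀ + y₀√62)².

Solutions to x² - Dy² = 1 are generated by powers of (x₀ + y₀√D).
The next solution satisfies x₁ + y₁√62 = (x₀ + y₀√62)², giving:
x₁ = x₀² + 62y₀² = 63² + 62·8² = 3969 + 3968 = 7937
y₁ = 2x₀y₀ = 2·63·8 = 1008

Verify: 7937² - 62·1008² = 62995969 - 62995968 = 1 ✓

x = 7937, y = 1008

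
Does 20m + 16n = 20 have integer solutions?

Step 1: Compute gcd(20, 16).
gcd(20, 16) = 4

Step 2: Check divisibility.
Does 4 divide 20? 20 = 4 x 5, so yes.

By the theorem on linear Diophantine equations, 20m + 16n = 20 has integer solutions if and only if gcd(20, 16) divides 20. Since 4 | 20, solutions exist.

Yes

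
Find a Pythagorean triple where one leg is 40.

We need the other leg and hypotenuse such that 40² + x² = c².
Take x = 9, c = 41: 40² + 9² = 1600 + 81 = 1681 = 41² ✓
Triple: (9, 40, 41)

(9, 40, 41)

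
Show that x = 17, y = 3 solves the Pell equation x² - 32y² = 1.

Compute x² = 17² = 289
Compute 32y² = 32·3² = 32·9 = 288
x² - 32y² = 289 - 288 = 1
Since this equals 1, (17, 3) is a solution.

Yes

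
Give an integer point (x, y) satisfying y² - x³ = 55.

Try small integer x values and check whether x³ + 55 is a perfect square.
x = 9: x³ + 55 = 9³ + 55 = 729 + 55 = 784
Is 784 a perfect square? 28² = 784 ✓
So (x, y) = (9, 28) is a solution.

x = 9, y = 28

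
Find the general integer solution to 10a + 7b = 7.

Step 1: Compute gcd(10, 7) = 1.
Since 1 divides 7, solutions exist.

Step 2: Find a particular solution using extended Euclidean algorithm.
We get a₀ = -14, b₀ = 21.
Check: 10*-14 + 7*21 = 7 = 7 ✓

Step 3: Write the general solution.
a = -14 + (7/1)t = -14 + 7t
b = 21 - (10/1)t = 21 - 10t
for any integer t.

a = -14 + 7t, b = 21 - 10t for integer t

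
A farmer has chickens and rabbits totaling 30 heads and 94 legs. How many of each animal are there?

Let c = chickens, r = rabbits.
Heads: c + r = 30
Legs: 2c + 4r = 94
From the first equation, c = 30 - r. Substitute:
2(30 - r) + 4r = 94
60 + 2r = 94
r = (94 - 60)/2 = 17
c = 30 - 17 = 13

Chickens: 13, Rabbits: 17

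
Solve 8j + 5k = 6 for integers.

Step 1: Check solvability.
gcd(8, 5) = 1
Since 1 divides 6, solutions exist.

Step 2: Apply extended Euclidean algorithm to find gcd.
We find integers such that 8*x0 + 5*y0 = 1

Step 3: Scale the particular solution.
Multiply by 6/1 = 6:
j = 12, k = -18

Step 4: Verify.
8*(12) + 5*(-18) = 6 = 6 ✓

j = 12, k = -18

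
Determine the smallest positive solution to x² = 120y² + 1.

We seek the smallest positive integers (x, y) with x² - 120y² = 1, i.e., x² = 120y² + 1.
Try successive y values:
y = 1: x² = 120·1² + 1 = 121, x = 11 ✓

Verify: 11² - 120·1² = 121 - 120 = 1 ✓

x = 11, y = 1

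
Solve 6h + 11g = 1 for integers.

Step 1: Check solvability.
gcd(6, 11) = 1
Since 1 divides 1, solutions exist.

Step 2: Apply extended Euclidean algorithm to find gcd.
We find integers such that 6*x0 + 11*y0 = 1

Step 3: Scale the particular solution.
Multiply by 1/1 = 1:
h = 2, g = -1

Step 4: Verify.
6*(2) + 11*(-1) = 1 = 1 ✓

h = 2, g = -1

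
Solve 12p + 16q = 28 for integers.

Step 1: Check solvability.
gcd(12, 16) = 4
Since 4 divides 28, solutions exist.

Step 2: Apply extended Euclidean algorithm to find gcd.
We find integers such that 12*x0 + 16*y0 = 4

Step 3: Scale the particular solution.
Multiply by 28/4 = 7:
p = -7, q = 7

Step 4: Verify.
12*(-7) + 16*(7) = 28 = 28 ✓

p = -7, q = 7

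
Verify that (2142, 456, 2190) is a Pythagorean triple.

Compute a² + b²:
2142² + 456² = 4588164 + 207936 = 4796100
Compute c²:
2190² = 4796100
Since 4796100 = 4796100, it is a Pythagorean triple.

Yes, it is a Pythagorean triple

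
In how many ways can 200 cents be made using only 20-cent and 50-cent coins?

We need non-negative integers (x, y) with 20x + 50y = 200.
For each x from 0 to 10, check if (200 - 20x) is a non-negative multiple of 50.
Solutions (x, y): (0,4), (5,2), (10,0)
Count: 3

3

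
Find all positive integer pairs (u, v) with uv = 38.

The positive divisors of 38 are: 1, 2, 19, 38.
Each divisor d gives the pair (d, 38/d):
(1, 38), (2, 19), (19, 2), (38, 1)

(1, 38), (2, 19), (19, 2), (38, 1)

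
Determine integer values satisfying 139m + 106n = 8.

Step 1: Check solvability.
gcd(139, 106) = 1
Since 1 divides 8, solutions exist.

Step 2: Apply extended Euclidean algorithm to find gcd.
We find integers such that 139*x0 + 106*y0 = 1

Step 3: Scale the particular solution.
Multiply by 8/1 = 8:
m = 360, n = -472

Step 4: Verify.
139*(360) + 106*(-472) = 8 = 8 ✓

m = 360, n = -472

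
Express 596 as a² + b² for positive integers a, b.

We need to find integers a, b > 0 such that a² + b² = 596.
Trying a = 14: b² = 596 - 14² = 596 - 196 = 400
b = 20
Check: 14² + 20² = 196 + 400 = 596 ✓

596 = 14² + 20²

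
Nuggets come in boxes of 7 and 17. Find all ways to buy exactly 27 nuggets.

We need non-negative integers (x, y) with 7x + 17y = 27.
For each x in 0..3, check if 27 - 7x is a non-negative multiple of 17.
No x yields an integer y ≥ 0.

No solution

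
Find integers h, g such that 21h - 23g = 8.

Step 1: Check solvability.
gcd(21, 23) = 1
Since 1 divides 8, solutions exist.

Step 2: Apply extended Euclidean algorithm to find gcd.
We find integers such that 21*x0 + 23*y0 = 1

Step 3: Scale the particular solution.
Multiply by 8/1 = 8:
h = 88, g = 80

Step 4: Verify.
21*(88) - 23*(80) = 8 = 8 ✓

h = 88, g = 80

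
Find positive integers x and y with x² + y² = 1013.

We need to find integers x, y > 0 such that x² + y² = 1013.
Trying x = 22: y² = 1013 - 22² = 1013 - 484 = 529
y = 23
Check: 22² + 23² = 484 + 529 = 1013 ✓

1013 = 22² + 23²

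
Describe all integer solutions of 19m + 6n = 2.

Step 1: Compute gcd(19, 6) = 1.
Since 1 divides 2, solutions exist.

Step 2: Find a particular solution using extended Euclidean algorithm.
We get m₀ = 2, n₀ = -6.
Check: 19*2 + 6*-6 = 2 = 2 ✓

Step 3: Write the general solution.
m = 2 + (6/1)t = 2 + 6t
n = -6 - (19/1)t = -6 - 19t
for any integer t.

m = 2 + 6t, n = -6 - 19t for integer t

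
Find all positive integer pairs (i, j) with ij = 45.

The positive divisors of 45 are: 1, 3, 5, 9, 15, 45.
Each divisor d gives the pair (d, 45/d):
(1, 45), (3, 15), (5, 9), (9, 5), (15, 3), (45, 1)

(1, 45), (3, 15), (5, 9), (9, 5), (15, 3), (45, 1)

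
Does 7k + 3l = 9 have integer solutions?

Step 1: Compute gcd(7, 3).
gcd(7, 3) = 1

Step 2: Check divisibility.
Does 1 divide 9? 9 = 1 x 9, so yes.

By the theorem on linear Diophantine equations, 7k + 3l = 9 has integer solutions if and only if gcd(7, 3) divides 9. Since 1 | 9, solutions exist.

Yes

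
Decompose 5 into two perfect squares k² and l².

We need to find integers k, l > 0 such that k² + l² = 5.
Trying k = 1: l² = 5 - 1² = 5 - 1 = 4
l = 2
Check: 1² + 2² = 1 + 4 = 5 ✓

5 = 1² + 2²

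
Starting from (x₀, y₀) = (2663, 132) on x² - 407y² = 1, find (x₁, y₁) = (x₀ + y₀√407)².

Solutions to x² - Dy² = 1 are generated by powers of (x₀ + y₀√D).
The next solution satisfies x₁ + y₁√407 = (x₀ + y₀√407)², giving:
x₁ = x₀² + 407y₀² = 2663² + 407·132² = 7091569 + 7091568 = 14183137
y₁ = 2x₀y₀ = 2·2663·132 = 703032

Verify: 14183137² - 407·703032² = 201161375160769 - 201161375160768 = 1 ✓

x = 14183137, y = 703032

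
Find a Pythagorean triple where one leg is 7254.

We need the other leg and hypotenuse such that 7254² + x² = c².
Take x = 7128, c = 10170: 7254² + 7128² = 52620516 + 50808384 = 103428900 = 10170² ✓
Triple: (7254, 7128, 10170)

(7254, 7128, 10170)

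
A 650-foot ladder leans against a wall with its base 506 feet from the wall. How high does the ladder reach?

The ladder, wall, and ground form a right triangle with hypotenuse 650 and one leg 506.
By the Pythagorean theorem: h² = 650² - 506² = 422500 - 256036 = 166464
h = √166464 = 408 feet

408 feet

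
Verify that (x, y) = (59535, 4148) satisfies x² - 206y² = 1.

Compute x² = 59535² = 3544416225
Compute 206y² = 206·4148² = 206·17205904 = 3544416224
x² - 206y² = 3544416225 - 3544416224 = 1
Since this equals 1, (59535, 4148) is a solution.

Yes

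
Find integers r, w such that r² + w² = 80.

We need to find integers r, w > 0 such that r² + w² = 80.
Trying r = 4: w² = 80 - 4² = 80 - 16 = 64
w = 8
Check: 4² + 8² = 16 + 64 = 80 ✓

80 = 4² + 8²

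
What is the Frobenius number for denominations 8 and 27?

For two coprime denominations a and b, the Frobenius number (largest value not representable as a non-negative combination) is ab - a - b.
Here gcd(8, 27) = 1, so they are coprime.
F(8, 27) = 8·27 - 8 - 27 = 216 - 35 = 181

181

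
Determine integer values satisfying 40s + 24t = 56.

Step 1: Check solvability.
gcd(40, 24) = 8
Since 8 divides 56, solutions exist.

Step 2: Apply extended Euclidean algorithm to find gcd.
We find integers such that 40*x0 + 24*y0 = 8

Step 3: Scale the particular solution.
Multiply by 56/8 = 7:
s = -7, t = 14

Step 4: Verify.
40*(-7) + 24*(14) = 56 = 56 ✓

s = -7, t = 14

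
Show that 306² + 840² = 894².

Compute a² + b²:
306² + 840² = 93636 + 705600 = 799236
Compute c²:
894² = 799236
Since 799236 = 799236, it is a Pythagorean triple.

Yes, it is a Pythagorean triple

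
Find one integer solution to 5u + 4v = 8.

Step 1: Check solvability.
gcd(5, 4) = 1
Since 1 divides 8, solutions exist.

Step 2: Apply extended Euclidean algorithm to find gcd.
We find integers such that 5*x0 + 4*y0 = 1

Step 3: Scale the particular solution.
Multiply by 8/1 = 8:
u = 8, v = -8

Step 4: Verify.
5*(8) + 4*(-8) = 8 = 8 ✓

u = 8, v = -8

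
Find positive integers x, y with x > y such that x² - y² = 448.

Factor: x² - y² = (x+y)(x-y) = 448.
We need two factors of 448 with the same parity.
Use x+y = 224 and x-y = 2 (product 224·2 = 448).
Adding: 2x = 226, so x = 113.
Subtracting: 2y = 222, so y = 111.
Check: 113² - 111² = 12769 - 12321 = 448 ✓

x = 113, y = 111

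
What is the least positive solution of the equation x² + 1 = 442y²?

We need x² = 442y² - 1. Try successive y:
y = 1: x² = 442·1² - 1 = 441 = 21² ✓
Check: 21² - 442·1² = 441 - 442 = -1 ✓

x = 21, y = 1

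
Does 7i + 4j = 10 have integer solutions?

Step 1: Compute gcd(7, 4).
gcd(7, 4) = 1

Step 2: Check divisibility.
Does 1 divide 10? 10 = 1 x 10, so yes.

By the theorem on linear Diophantine equations, 7i + 4j = 10 has integer solutions if and only if gcd(7, 4) divides 10. Since 1 | 10, solutions exist.

Yes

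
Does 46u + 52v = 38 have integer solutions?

Step 1: Compute gcd(46, 52).
gcd(46, 52) = 2

Step 2: Check divisibility.
Does 2 divide 38? 38 = 2 x 19, so yes.

By the theorem on linear Diophantine equations, 46u + 52v = 38 has integer solutions if and only if gcd(46, 52) divides 38. Since 2 | 38, solutions exist.

Yes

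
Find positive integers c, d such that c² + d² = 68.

Search for c with 68 - c² a perfect square.
c = 2: 68 - 2² = 68 - 4 = 64 = 8² ✓
So c = 2, d = 8.

c = 2, d = 8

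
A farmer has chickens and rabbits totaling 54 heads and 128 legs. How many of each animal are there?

Let c = chickens, r = rabbits.
Heads: c + r = 54
Legs: 2c + 4r = 128
From the first equation, c = 54 - r. Substitute:
2(54 - r) + 4r = 128
108 + 2r = 128
r = (128 - 108)/2 = 10
c = 54 - 10 = 44

Chickens: 44, Rabbits: 10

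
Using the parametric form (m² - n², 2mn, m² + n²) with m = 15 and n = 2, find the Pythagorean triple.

a = m² - n² = 15² - 2² = 225 - 4 = 221
b = 2mn = 2·15·2 = 60
c = m² + n² = 225 + 4 = 229
Verify: 221² + 60² = 48841 + 3600 = 52441 = 229² ✓

(221, 60, 229)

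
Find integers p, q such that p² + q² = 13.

We need to find integers p, q > 0 such that p² + q² = 13.
Trying p = 2: q² = 13 - 2² = 13 - 4 = 9
q = 3
Check: 2² + 3² = 4 + 9 = 13 ✓

13 = 2² + 3²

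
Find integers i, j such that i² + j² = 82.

We need to find integers i, j > 0 such that i² + j² = 82.
Trying i = 1: j² = 82 - 1² = 82 - 1 = 81
j = 9
Check: 1² + 9² = 1 + 81 = 82 ✓

82 = 1² + 9²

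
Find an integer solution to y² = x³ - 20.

Try small integer x values and check whether x³ - 20 is a perfect square.
x = 6: x³ - 20 = 6³ - 20 = 216 - 20 = 196
Is 196 a perfect square? 14² = 196 ✓
So (x, y) = (6, -14) is a solution.

x = 6, y = -14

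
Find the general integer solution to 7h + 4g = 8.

Step 1: Compute gcd(7, 4) = 1.
Since 1 divides 8, solutions exist.

Step 2: Find a particular solution using extended Euclidean algorithm.
We get h₀ = -8, g₀ = 16.
Check: 7*-8 + 4*16 = 8 = 8 ✓

Step 3: Write the general solution.
h = -8 + (4/1)t = -8 + 4t
g = 16 - (7/1)t = 16 - 7t
for any integer t.

h = -8 + 4t, g = 16 - 7t for integer t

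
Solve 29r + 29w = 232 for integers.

Step 1: Check solvability.
gcd(29, 29) = 29
Since 29 divides 232, solutions exist.

Step 2: Apply extended Euclidean algorithm to find gcd.
We find integers such that 29*x0 + 29*y0 = 29

Step 3: Scale the particular solution.
Multiply by 232/29 = 8:
r = 0, w = 8

Step 4: Verify.
29*(0) + 29*(8) = 232 = 232 ✓

r = 0, w = 8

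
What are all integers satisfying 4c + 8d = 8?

Step 1: Compute gcd(4, 8) = 4.
Since 4 divides 8, solutions exist.

Step 2: Find a particular solution using extended Euclidean algorithm.
We get c₀ = 2, d₀ = 0.
Check: 4*2 + 8*0 = 8 = 8 ✓

Step 3: Write the general solution.
c = 2 + (8/4)t = 2 + 2t
d = 0 - (4/4)t = 0 - 1t
for any integer t.

c = 2 + 2t, d = 0 - 1t for integer t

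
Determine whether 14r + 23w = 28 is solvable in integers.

Step 1: Compute gcd(14, 23).
gcd(14, 23) = 1

Step 2: Check divisibility.
Does 1 divide 28? 28 = 1 x 28, so yes.

By the theorem on linear Diophantine equations, 14r + 23w = 28 has integer solutions if and only if gcd(14, 23) divides 28. Since 1 | 28, solutions exist.

Yes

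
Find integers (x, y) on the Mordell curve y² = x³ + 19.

Try small integer x values and check whether x³ + 19 is a perfect square.
x = 5: x³ + 19 = 5³ + 19 = 125 + 19 = 144
Is 144 a perfect square? 12² = 144 ✓
So (x, y) = (5, 12) is a solution.

x = 5, y = 12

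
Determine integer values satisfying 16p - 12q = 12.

Step 1: Check solvability.
gcd(16, 12) = 4
Since 4 divides 12, solutions exist.

Step 2: Apply extended Euclidean algorithm to find gcd.
We find integers such that 16*x0 + 12*y0 = 4

Step 3: Scale the particular solution.
Multiply by 12/4 = 3:
p = 3, q = 3

Step 4: Verify.
16*(3) - 12*(3) = 12 = 12 ✓

p = 3, q = 3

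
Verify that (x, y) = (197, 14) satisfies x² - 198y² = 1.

Compute x² = 197² = 38809
Compute 198y² = 198·14² = 198·196 = 38808
x² - 198y² = 38809 - 38808 = 1
Since this equals 1, (197, 14) is a solution.

Yes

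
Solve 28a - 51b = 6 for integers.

Step 1: Check solvability.
gcd(28, 51) = 1
Since 1 divides 6, solutions exist.

Step 2: Apply extended Euclidean algorithm to find gcd.
We find integers such that 28*x0 + 51*y0 = 1

Step 3: Scale the particular solution.
Multiply by 6/1 = 6:
a = -120, b = -66

Step 4: Verify.
28*(-120) - 51*(-66) = 6 = 6 ✓

a = -120, b = -66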